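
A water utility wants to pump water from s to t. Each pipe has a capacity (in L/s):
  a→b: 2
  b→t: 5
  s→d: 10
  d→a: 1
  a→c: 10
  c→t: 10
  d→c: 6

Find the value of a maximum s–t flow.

Augment s→d→c→t: bottleneck 6. Total 6.
Augment s→d→a→b→t: bottleneck 1. Total 7.
No augmenting path remains in the residual graph.

7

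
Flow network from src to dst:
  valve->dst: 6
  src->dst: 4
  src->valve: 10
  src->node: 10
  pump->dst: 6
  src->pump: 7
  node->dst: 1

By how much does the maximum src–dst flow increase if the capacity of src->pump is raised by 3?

0

Original max flow = 17.
Edge src->pump does not cross the min cut (source side {node, pump, src, valve}), so extra capacity there cannot help.
New max flow = 17. Increase = 0.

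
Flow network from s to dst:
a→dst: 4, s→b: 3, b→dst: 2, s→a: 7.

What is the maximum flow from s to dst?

Augment s→b→dst: bottleneck 2. Total 2.
Augment s→a→dst: bottleneck 4. Total 6.
No augmenting path remains in the residual graph.

6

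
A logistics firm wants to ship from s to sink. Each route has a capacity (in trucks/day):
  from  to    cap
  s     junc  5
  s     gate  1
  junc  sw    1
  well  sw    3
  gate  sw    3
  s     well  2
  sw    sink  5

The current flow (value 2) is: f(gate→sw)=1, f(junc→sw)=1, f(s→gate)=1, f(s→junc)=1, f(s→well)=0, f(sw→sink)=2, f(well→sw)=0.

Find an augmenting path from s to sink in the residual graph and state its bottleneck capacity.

s→well→sw→sink, bottleneck 2

Residual along s→well→sw→sink: s→well: 2, well→sw: 3, sw→sink: 3.
Bottleneck = min = 2.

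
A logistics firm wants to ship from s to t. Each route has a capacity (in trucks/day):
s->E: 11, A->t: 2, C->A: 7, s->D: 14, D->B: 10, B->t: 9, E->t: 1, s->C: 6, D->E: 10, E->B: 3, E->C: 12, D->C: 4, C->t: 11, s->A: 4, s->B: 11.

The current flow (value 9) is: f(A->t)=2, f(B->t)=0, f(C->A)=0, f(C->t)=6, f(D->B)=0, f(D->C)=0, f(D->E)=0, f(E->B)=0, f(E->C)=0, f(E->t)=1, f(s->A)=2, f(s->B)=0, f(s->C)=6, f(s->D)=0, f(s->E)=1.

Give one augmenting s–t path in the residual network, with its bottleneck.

Residual along s->B->t: s->B: 11, B->t: 9.
Bottleneck = min = 9.

s->B->t, bottleneck 9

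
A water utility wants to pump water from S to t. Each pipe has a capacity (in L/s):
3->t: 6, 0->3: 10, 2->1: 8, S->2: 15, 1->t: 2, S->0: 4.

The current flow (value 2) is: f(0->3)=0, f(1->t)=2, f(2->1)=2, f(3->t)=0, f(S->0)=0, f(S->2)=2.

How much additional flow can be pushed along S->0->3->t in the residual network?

4

Residual capacities along the path: S->0: 4, 0->3: 10, 3->t: 6.
Minimum is 4.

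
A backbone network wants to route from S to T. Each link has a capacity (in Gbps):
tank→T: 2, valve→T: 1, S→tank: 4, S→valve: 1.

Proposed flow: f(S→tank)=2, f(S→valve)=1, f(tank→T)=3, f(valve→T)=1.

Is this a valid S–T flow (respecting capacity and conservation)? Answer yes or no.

Capacity violated on tank→T: flow 3 > capacity 2.

No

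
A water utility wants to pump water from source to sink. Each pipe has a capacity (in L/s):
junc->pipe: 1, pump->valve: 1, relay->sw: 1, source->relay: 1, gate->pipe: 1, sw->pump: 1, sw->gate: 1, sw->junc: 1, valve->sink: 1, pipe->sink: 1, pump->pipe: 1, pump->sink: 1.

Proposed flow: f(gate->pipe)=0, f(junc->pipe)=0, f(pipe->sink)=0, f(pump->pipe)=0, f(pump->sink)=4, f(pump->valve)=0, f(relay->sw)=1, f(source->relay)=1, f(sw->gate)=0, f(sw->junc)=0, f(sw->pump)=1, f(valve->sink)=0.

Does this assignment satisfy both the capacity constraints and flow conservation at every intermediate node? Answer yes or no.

No

Capacity violated on pump->sink: flow 4 > capacity 1.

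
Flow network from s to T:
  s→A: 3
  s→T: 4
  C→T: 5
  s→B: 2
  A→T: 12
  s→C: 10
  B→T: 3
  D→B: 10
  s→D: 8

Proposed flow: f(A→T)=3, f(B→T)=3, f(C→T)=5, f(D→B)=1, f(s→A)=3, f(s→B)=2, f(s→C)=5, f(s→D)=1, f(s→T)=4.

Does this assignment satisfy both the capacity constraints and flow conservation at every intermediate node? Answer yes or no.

Every edge has 0 ≤ f(e) ≤ cap(e).
At each intermediate node, inflow equals outflow.

Yes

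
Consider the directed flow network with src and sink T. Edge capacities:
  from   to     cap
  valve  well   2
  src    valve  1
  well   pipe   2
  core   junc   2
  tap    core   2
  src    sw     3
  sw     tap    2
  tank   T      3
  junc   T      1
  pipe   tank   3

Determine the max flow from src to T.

Augment src->valve->well->pipe->tank->T: bottleneck 1. Total 1.
Augment src->sw->tap->core->junc->T: bottleneck 1. Total 2.
No augmenting path remains in the residual graph.

2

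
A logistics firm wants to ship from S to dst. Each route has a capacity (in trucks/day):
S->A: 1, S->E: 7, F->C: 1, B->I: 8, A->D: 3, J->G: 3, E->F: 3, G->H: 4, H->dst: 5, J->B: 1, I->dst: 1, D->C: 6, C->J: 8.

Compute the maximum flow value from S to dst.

Augment S->A->D->C->J->G->H->dst: bottleneck 1. Total 1.
Augment S->E->F->C->J->G->H->dst: bottleneck 1. Total 2.
No augmenting path remains in the residual graph.

2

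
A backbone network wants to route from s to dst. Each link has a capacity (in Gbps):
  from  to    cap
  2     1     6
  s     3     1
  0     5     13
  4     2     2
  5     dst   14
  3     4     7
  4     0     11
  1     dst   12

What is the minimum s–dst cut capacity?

Max flow = 1 (via 1 augmenting path).
In the residual at optimum, the set reachable from s is {s}.
Cut edges: s→3 (cap 1). Sum = 1.

1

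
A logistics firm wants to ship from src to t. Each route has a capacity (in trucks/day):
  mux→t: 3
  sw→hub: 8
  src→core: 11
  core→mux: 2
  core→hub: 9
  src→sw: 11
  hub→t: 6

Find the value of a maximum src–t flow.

Augment src→sw→hub→t: bottleneck 6. Total 6.
Augment src→core→mux→t: bottleneck 2. Total 8.
No augmenting path remains in the residual graph.

8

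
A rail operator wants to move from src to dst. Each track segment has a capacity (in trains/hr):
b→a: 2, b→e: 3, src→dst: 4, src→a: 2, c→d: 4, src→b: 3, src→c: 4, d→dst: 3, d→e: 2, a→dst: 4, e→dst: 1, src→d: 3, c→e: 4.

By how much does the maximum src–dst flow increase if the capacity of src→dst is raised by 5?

Original max flow = 12.
After raising cap(src→dst), augmenting paths through that edge carry 5 more units.
New max flow = 17. Increase = 5.

5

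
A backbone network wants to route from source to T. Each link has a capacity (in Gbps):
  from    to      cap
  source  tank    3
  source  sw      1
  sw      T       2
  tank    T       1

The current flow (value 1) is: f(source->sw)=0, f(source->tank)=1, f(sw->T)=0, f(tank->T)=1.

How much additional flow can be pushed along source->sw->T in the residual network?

1

Residual capacities along the path: source->sw: 1, sw->T: 2.
Minimum is 1.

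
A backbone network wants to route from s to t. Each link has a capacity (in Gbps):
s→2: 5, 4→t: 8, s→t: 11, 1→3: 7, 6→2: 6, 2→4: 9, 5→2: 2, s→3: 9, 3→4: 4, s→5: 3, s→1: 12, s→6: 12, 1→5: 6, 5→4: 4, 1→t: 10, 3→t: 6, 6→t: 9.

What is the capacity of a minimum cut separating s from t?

Max flow = 44 (via 6 augmenting paths).
In the residual at optimum, the set reachable from s is {1, 2, 3, 4, 5, 6, s}.
Cut edges: s→t (cap 11), 1→t (cap 10), 6→t (cap 9), 3→t (cap 6), 4→t (cap 8). Sum = 44.

44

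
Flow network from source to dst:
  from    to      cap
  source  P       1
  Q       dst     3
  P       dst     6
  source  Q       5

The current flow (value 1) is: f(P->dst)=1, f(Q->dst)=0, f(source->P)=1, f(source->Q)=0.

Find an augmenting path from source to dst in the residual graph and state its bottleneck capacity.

source->Q->dst, bottleneck 3

Residual along source->Q->dst: source->Q: 5, Q->dst: 3.
Bottleneck = min = 3.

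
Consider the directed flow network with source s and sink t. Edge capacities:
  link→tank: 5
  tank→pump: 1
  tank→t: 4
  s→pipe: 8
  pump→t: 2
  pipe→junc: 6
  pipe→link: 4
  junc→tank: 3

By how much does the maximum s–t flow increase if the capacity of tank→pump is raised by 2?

Original max flow = 5.
After raising cap(tank→pump), augmenting paths through that edge carry 1 more unit.
New max flow = 6. Increase = 1.

1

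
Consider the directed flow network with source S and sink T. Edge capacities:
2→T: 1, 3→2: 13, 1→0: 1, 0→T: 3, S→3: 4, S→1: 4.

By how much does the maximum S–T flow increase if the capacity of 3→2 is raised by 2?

Original max flow = 2.
Edge 3→2 does not cross the min cut (source side {1, 2, 3, S}), so extra capacity there cannot help.
New max flow = 2. Increase = 0.

0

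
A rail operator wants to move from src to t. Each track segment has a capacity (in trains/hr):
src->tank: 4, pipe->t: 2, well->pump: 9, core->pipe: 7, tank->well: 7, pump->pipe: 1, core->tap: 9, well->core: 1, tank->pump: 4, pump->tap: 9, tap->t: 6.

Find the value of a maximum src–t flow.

Augment src->tank->pump->tap->t: bottleneck 4. Total 4.
No augmenting path remains in the residual graph.

4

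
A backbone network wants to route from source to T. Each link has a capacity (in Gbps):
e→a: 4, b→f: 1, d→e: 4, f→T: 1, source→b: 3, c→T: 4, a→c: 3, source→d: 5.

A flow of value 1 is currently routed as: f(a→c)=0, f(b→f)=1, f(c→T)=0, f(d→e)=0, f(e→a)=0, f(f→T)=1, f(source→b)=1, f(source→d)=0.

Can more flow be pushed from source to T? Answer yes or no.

Residual path source→d→e→a→c→T has bottleneck 3 > 0.
Pushing 3 along it raises the flow to 4, so the given flow is not maximum.

Yes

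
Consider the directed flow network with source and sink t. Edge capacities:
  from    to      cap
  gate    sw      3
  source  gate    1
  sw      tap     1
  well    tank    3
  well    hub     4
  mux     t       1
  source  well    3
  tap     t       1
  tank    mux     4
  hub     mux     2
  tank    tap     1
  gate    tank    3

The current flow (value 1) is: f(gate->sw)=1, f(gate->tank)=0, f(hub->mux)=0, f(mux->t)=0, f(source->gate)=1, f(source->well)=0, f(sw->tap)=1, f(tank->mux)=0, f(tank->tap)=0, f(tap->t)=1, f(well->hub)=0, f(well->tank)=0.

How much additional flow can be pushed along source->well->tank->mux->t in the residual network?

1

Residual capacities along the path: source->well: 3, well->tank: 3, tank->mux: 4, mux->t: 1.
Minimum is 1.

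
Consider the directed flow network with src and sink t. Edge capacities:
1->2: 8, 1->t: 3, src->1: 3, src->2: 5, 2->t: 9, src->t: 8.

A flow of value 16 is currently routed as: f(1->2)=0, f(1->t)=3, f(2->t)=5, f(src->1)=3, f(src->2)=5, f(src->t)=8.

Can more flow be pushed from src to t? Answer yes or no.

No

Residual reachable from src: {src}; t is not reachable.
Saturated cut: src->1, src->2, src->t with total capacity 16 = current flow value. Flow is maximum.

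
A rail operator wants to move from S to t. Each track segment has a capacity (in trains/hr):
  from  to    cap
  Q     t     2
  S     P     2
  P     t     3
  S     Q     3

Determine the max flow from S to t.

4

Augment S→P→t: bottleneck 2. Total 2.
Augment S→Q→t: bottleneck 2. Total 4.
No augmenting path remains in the residual graph.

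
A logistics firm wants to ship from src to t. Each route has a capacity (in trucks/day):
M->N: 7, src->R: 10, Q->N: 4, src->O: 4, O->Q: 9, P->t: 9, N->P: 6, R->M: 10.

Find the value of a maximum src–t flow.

6

Augment src->R->M->N->P->t: bottleneck 6. Total 6.
No augmenting path remains in the residual graph.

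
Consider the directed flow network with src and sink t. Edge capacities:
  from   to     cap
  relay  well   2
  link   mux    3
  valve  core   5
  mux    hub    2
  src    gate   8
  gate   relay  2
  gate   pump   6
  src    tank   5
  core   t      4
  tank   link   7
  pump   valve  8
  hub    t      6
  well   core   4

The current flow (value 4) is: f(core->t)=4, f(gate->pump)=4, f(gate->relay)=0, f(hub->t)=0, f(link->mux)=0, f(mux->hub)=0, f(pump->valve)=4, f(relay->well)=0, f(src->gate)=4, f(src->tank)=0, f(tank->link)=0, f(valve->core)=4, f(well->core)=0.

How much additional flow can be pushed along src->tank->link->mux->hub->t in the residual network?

2

Residual capacities along the path: src->tank: 5, tank->link: 7, link->mux: 3, mux->hub: 2, hub->t: 6.
Minimum is 2.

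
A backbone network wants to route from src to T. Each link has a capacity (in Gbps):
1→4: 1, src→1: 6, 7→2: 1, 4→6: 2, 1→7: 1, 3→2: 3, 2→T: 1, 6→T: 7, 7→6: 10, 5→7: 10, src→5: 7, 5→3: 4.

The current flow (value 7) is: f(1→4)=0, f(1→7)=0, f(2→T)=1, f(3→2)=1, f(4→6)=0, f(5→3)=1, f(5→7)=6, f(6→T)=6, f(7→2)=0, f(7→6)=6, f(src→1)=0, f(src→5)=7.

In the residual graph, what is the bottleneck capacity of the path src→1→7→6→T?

1

Residual capacities along the path: src→1: 6, 1→7: 1, 7→6: 4, 6→T: 1.
Minimum is 1.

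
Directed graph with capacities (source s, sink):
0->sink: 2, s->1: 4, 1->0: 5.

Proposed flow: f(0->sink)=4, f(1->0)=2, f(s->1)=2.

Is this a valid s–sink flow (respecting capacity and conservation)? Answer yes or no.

Capacity violated on 0->sink: flow 4 > capacity 2.

No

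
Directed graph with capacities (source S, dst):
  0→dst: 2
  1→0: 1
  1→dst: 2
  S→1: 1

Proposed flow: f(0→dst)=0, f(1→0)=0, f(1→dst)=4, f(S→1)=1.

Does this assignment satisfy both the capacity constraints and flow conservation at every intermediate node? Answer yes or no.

Capacity violated on 1→dst: flow 4 > capacity 2.

No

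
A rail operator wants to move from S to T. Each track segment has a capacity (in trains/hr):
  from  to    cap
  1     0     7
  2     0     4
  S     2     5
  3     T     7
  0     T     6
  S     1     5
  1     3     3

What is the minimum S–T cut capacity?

9

Max flow = 9 (via 3 augmenting paths).
In the residual at optimum, the set reachable from S is {2, S}.
Cut edges: S->1 (cap 5), 2->0 (cap 4). Sum = 9.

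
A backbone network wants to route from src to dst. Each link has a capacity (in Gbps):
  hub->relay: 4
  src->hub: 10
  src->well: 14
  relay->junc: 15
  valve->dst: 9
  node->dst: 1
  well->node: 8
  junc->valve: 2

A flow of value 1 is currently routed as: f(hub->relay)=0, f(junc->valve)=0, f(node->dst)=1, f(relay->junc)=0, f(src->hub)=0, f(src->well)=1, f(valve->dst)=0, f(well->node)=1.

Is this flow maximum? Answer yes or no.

Residual path src->hub->relay->junc->valve->dst has bottleneck 2 > 0.
Pushing 2 along it raises the flow to 3, so the given flow is not maximum.

No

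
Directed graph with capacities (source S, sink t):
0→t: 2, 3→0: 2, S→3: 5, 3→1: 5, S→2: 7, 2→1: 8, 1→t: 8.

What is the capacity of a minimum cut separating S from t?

10

Max flow = 10 (via 3 augmenting paths).
In the residual at optimum, the set reachable from S is {1, 2, 3, S}.
Cut edges: 3→0 (cap 2), 1→t (cap 8). Sum = 10.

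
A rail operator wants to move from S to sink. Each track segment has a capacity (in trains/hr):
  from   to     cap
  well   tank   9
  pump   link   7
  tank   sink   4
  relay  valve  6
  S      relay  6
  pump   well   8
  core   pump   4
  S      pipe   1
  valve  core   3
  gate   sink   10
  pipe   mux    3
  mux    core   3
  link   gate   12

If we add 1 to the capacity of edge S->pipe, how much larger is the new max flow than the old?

0

Original max flow = 4.
Even with extra capacity on S->pipe, another cut of capacity 4 remains binding.
New max flow = 4. Increase = 0.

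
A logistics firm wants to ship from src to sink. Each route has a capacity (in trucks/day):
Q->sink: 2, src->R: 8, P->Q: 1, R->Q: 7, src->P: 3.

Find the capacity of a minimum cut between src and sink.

Max flow = 2 (via 1 augmenting path).
In the residual at optimum, the set reachable from src is {P, Q, R, src}.
Cut edges: Q->sink (cap 2). Sum = 2.

2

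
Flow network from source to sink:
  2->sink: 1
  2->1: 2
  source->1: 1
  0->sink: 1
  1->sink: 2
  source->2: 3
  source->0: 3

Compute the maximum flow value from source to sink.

Augment source->2->sink: bottleneck 1. Total 1.
Augment source->1->sink: bottleneck 1. Total 2.
Augment source->0->sink: bottleneck 1. Total 3.
Augment source->2->1->sink: bottleneck 1. Total 4.
No augmenting path remains in the residual graph.

4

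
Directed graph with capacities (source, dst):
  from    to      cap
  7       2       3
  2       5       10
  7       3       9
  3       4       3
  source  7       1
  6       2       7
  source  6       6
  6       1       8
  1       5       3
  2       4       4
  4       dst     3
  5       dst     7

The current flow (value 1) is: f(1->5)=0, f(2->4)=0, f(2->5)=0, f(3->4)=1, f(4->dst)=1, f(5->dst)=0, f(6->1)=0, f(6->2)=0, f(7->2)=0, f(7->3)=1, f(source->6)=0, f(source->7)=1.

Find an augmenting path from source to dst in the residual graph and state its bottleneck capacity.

source->6->2->4->dst, bottleneck 2

Residual along source->6->2->4->dst: source->6: 6, 6->2: 7, 2->4: 4, 4->dst: 2.
Bottleneck = min = 2.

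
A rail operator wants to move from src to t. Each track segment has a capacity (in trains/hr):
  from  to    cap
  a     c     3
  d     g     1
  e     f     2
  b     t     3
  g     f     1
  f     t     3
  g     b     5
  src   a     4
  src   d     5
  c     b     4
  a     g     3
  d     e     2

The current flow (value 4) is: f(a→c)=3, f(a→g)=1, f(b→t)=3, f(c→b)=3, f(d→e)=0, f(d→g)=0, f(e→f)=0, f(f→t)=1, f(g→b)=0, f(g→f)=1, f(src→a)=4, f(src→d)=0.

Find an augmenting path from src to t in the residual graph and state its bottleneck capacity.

src→d→e→f→t, bottleneck 2

Residual along src→d→e→f→t: src→d: 5, d→e: 2, e→f: 2, f→t: 2.
Bottleneck = min = 2.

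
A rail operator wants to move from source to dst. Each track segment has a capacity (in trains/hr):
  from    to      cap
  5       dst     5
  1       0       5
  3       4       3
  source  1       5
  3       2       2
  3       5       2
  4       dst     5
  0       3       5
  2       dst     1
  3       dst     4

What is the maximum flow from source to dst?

5

Augment source->1->0->3->dst: bottleneck 4. Total 4.
Augment source->1->0->3->2->dst: bottleneck 1. Total 5.
No augmenting path remains in the residual graph.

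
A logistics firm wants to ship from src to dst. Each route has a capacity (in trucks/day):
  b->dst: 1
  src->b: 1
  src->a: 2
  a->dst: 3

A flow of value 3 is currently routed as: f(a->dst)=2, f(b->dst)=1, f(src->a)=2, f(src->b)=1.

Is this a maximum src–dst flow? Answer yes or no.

Residual reachable from src: {src}; dst is not reachable.
Saturated cut: src->a, src->b with total capacity 3 = current flow value. Flow is maximum.

Yes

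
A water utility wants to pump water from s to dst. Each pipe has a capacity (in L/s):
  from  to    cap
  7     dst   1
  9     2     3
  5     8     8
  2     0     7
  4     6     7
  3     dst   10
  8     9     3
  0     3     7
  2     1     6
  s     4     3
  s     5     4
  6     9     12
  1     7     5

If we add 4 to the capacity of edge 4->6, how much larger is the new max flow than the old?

0

Original max flow = 3.
Edge 4->6 does not cross the min cut (source side {4, 5, 6, 8, 9, s}), so extra capacity there cannot help.
New max flow = 3. Increase = 0.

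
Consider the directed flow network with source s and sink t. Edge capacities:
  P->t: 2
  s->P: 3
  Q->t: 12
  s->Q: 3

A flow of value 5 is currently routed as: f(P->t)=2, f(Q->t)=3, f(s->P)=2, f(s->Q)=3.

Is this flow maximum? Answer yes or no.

Residual reachable from s: {P, s}; t is not reachable.
Saturated cut: s->Q, P->t with total capacity 5 = current flow value. Flow is maximum.

Yes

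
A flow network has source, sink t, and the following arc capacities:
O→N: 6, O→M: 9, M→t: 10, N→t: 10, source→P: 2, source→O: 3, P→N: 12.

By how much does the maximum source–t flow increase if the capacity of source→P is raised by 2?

2

Original max flow = 5.
After raising cap(source→P), augmenting paths through that edge carry 2 more units.
New max flow = 7. Increase = 2.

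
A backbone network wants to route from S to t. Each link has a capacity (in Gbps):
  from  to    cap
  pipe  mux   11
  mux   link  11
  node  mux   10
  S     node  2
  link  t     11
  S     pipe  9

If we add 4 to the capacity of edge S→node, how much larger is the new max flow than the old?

Original max flow = 11.
Even with extra capacity on S→node, another cut of capacity 11 remains binding.
New max flow = 11. Increase = 0.

0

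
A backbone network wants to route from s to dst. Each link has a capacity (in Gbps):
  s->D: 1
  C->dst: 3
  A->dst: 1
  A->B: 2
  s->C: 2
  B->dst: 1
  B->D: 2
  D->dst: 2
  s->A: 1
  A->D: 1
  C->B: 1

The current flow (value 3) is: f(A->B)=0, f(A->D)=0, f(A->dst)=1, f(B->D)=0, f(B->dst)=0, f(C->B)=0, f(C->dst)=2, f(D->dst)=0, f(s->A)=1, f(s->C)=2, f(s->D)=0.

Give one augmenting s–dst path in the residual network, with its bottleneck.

Residual along s->D->dst: s->D: 1, D->dst: 2.
Bottleneck = min = 1.

s->D->dst, bottleneck 1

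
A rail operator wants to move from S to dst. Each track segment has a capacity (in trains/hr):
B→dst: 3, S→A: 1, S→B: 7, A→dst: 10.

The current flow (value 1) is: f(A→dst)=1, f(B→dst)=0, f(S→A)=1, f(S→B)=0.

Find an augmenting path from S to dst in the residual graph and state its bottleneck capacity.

S→B→dst, bottleneck 3

Residual along S→B→dst: S→B: 7, B→dst: 3.
Bottleneck = min = 3.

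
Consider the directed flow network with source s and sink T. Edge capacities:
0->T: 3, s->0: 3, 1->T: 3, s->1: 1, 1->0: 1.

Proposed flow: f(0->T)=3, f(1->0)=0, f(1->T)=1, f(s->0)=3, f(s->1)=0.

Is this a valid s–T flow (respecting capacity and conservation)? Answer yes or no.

Conservation fails at 1: inflow 0 ≠ outflow 1.

No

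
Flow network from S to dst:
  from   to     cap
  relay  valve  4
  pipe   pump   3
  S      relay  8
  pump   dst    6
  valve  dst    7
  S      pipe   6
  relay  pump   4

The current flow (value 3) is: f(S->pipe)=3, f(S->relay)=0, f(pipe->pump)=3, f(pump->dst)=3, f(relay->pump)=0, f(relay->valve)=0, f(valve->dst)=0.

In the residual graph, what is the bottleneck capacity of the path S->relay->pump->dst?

Residual capacities along the path: S->relay: 8, relay->pump: 4, pump->dst: 3.
Minimum is 3.

3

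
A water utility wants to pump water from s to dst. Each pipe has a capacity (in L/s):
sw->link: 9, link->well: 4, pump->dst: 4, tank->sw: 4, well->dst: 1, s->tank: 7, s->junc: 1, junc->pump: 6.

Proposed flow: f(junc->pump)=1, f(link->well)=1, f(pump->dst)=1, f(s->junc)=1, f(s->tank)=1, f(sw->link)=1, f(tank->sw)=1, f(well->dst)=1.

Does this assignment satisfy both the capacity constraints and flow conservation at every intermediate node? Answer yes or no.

Every edge has 0 ≤ f(e) ≤ cap(e).
At each intermediate node, inflow equals outflow.

Yes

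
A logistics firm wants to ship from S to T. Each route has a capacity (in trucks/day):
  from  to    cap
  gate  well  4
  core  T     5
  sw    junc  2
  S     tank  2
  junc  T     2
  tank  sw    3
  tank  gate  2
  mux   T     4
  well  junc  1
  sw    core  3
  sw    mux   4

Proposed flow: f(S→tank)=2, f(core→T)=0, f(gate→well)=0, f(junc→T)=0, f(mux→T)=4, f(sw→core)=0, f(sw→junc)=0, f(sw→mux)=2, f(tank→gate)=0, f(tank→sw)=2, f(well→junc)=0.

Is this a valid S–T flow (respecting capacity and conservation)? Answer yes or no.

Conservation fails at mux: inflow 2 ≠ outflow 4.

No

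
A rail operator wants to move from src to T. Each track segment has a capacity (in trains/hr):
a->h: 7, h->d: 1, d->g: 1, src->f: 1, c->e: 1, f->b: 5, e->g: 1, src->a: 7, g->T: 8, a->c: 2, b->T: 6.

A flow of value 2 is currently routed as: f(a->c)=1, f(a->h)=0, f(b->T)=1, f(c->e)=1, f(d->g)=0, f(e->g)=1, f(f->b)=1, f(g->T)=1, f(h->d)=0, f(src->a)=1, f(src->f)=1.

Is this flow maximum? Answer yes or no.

No

Residual path src->a->h->d->g->T has bottleneck 1 > 0.
Pushing 1 along it raises the flow to 3, so the given flow is not maximum.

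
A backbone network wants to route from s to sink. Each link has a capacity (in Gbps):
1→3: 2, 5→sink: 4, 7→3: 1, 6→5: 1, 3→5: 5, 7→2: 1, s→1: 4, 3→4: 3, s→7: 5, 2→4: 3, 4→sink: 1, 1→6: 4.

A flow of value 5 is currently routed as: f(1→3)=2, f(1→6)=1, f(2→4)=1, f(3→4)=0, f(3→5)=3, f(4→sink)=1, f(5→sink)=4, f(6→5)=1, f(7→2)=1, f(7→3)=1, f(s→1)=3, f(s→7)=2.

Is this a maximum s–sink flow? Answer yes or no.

Residual reachable from s: {1, 6, 7, s}; sink is not reachable.
Saturated cut: 1→3, 6→5, 7→3, 7→2 with total capacity 5 = current flow value. Flow is maximum.

Yes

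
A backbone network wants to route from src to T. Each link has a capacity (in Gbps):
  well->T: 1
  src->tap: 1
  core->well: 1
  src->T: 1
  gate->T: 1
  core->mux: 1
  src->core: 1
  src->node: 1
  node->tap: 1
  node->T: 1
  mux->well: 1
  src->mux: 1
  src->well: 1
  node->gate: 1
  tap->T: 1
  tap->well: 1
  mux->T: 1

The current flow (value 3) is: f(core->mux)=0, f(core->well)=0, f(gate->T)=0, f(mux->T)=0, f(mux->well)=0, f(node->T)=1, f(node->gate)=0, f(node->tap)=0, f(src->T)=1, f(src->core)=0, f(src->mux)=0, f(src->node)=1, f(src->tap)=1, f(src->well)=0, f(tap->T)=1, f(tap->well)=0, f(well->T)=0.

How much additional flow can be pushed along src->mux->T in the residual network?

1

Residual capacities along the path: src->mux: 1, mux->T: 1.
Minimum is 1.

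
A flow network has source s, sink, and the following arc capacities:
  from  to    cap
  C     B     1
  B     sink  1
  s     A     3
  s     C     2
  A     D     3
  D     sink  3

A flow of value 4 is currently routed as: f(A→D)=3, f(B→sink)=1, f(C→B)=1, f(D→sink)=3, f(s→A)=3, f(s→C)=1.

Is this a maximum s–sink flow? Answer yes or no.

Yes

Residual reachable from s: {C, s}; sink is not reachable.
Saturated cut: C→B, s→A with total capacity 4 = current flow value. Flow is maximum.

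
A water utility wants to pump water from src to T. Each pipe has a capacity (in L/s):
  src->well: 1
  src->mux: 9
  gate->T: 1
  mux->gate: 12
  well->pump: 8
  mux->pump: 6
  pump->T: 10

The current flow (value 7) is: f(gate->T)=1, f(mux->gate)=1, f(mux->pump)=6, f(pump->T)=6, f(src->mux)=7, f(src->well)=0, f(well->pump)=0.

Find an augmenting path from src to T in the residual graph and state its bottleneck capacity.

Residual along src->well->pump->T: src->well: 1, well->pump: 8, pump->T: 4.
Bottleneck = min = 1.

src->well->pump->T, bottleneck 1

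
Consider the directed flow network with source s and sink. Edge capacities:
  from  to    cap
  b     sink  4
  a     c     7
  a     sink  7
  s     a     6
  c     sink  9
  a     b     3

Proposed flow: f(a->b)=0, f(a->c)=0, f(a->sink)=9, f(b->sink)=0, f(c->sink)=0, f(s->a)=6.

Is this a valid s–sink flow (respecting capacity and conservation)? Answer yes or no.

No

Capacity violated on a->sink: flow 9 > capacity 7.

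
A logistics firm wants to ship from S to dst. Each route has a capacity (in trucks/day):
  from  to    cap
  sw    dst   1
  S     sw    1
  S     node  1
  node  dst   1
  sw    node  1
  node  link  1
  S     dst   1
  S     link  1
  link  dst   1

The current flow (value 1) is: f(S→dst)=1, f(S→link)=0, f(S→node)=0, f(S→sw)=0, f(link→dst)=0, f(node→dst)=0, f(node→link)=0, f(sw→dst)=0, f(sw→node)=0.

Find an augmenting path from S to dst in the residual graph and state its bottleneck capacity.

Residual along S→sw→dst: S→sw: 1, sw→dst: 1.
Bottleneck = min = 1.

S→sw→dst, bottleneck 1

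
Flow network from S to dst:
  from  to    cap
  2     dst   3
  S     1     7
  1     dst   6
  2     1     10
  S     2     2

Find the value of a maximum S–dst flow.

Augment S→2→dst: bottleneck 2. Total 2.
Augment S→1→dst: bottleneck 6. Total 8.
No augmenting path remains in the residual graph.

8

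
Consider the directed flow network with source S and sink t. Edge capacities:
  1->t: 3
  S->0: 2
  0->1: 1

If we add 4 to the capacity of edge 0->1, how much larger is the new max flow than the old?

Original max flow = 1.
After raising cap(0->1), augmenting paths through that edge carry 1 more unit.
New max flow = 2. Increase = 1.

1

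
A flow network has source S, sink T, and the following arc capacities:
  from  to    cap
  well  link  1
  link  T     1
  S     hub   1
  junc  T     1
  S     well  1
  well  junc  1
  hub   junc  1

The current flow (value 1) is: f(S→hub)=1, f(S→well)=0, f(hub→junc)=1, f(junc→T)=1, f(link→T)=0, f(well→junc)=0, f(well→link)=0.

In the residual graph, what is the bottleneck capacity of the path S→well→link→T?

1

Residual capacities along the path: S→well: 1, well→link: 1, link→T: 1.
Minimum is 1.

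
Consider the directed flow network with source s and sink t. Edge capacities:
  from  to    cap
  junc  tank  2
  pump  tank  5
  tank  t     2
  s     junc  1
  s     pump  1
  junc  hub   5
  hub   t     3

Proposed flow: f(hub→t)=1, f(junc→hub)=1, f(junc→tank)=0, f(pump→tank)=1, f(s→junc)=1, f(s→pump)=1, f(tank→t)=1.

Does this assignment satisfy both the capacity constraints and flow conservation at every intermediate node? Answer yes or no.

Yes

Every edge has 0 ≤ f(e) ≤ cap(e).
At each intermediate node, inflow equals outflow.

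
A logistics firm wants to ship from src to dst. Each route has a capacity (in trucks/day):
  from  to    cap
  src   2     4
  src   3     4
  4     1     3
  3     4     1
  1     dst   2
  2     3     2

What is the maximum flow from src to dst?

1

Augment src->3->4->1->dst: bottleneck 1. Total 1.
No augmenting path remains in the residual graph.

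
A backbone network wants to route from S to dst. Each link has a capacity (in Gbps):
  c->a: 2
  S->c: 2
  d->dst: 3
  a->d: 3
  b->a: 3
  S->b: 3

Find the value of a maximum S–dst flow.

3

Augment S->b->a->d->dst: bottleneck 3. Total 3.
No augmenting path remains in the residual graph.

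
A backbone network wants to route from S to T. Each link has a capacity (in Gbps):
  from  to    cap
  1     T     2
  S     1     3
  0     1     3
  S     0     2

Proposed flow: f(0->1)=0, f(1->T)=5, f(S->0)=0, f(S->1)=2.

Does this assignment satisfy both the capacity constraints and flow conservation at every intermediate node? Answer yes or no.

No

Capacity violated on 1->T: flow 5 > capacity 2.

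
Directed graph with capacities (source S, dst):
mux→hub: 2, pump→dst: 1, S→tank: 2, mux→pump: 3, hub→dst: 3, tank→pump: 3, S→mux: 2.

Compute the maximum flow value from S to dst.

Augment S→mux→hub→dst: bottleneck 2. Total 2.
Augment S→tank→pump→dst: bottleneck 1. Total 3.
No augmenting path remains in the residual graph.

3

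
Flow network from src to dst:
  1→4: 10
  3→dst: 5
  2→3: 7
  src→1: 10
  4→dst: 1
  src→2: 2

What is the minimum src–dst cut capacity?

3

Max flow = 3 (via 2 augmenting paths).
In the residual at optimum, the set reachable from src is {1, 4, src}.
Cut edges: src→2 (cap 2), 4→dst (cap 1). Sum = 3.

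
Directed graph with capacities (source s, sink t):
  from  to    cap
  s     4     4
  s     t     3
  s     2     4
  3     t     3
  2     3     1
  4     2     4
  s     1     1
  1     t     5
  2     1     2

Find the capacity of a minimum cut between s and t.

Max flow = 7 (via 4 augmenting paths).
In the residual at optimum, the set reachable from s is {2, 4, s}.
Cut edges: s→1 (cap 1), s→t (cap 3), 2→3 (cap 1), 2→1 (cap 2). Sum = 7.

7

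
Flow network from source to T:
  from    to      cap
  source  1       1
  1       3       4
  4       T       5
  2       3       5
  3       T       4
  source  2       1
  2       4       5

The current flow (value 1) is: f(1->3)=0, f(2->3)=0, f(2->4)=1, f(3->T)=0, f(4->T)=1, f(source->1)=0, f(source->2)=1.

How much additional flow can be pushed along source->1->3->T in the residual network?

1

Residual capacities along the path: source->1: 1, 1->3: 4, 3->T: 4.
Minimum is 1.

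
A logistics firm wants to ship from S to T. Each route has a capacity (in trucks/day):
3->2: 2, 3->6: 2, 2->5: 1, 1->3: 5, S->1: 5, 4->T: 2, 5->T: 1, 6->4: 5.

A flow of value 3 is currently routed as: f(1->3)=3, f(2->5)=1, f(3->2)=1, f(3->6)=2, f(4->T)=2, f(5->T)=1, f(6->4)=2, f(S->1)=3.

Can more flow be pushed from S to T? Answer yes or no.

No

Residual reachable from S: {1, 2, 3, S}; T is not reachable.
Saturated cut: 2->5, 3->6 with total capacity 3 = current flow value. Flow is maximum.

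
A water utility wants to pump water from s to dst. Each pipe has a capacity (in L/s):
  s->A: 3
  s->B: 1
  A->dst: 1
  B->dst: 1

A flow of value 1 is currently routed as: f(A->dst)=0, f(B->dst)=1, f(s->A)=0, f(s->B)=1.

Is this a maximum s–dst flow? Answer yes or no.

No

Residual path s->A->dst has bottleneck 1 > 0.
Pushing 1 along it raises the flow to 2, so the given flow is not maximum.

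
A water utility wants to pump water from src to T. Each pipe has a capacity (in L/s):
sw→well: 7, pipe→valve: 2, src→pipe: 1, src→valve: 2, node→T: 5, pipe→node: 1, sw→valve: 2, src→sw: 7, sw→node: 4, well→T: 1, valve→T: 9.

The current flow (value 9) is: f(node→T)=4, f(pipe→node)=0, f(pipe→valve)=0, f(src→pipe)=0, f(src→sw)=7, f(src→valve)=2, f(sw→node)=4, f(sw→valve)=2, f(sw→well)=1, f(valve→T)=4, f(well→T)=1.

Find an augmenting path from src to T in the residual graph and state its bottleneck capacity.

Residual along src→pipe→valve→T: src→pipe: 1, pipe→valve: 2, valve→T: 5.
Bottleneck = min = 1.

src→pipe→valve→T, bottleneck 1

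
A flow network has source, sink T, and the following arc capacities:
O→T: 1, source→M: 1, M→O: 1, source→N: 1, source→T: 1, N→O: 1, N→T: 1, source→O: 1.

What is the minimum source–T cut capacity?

Max flow = 3 (via 3 augmenting paths).
In the residual at optimum, the set reachable from source is {M, O, source}.
Cut edges: source→N (cap 1), source→T (cap 1), O→T (cap 1). Sum = 3.

3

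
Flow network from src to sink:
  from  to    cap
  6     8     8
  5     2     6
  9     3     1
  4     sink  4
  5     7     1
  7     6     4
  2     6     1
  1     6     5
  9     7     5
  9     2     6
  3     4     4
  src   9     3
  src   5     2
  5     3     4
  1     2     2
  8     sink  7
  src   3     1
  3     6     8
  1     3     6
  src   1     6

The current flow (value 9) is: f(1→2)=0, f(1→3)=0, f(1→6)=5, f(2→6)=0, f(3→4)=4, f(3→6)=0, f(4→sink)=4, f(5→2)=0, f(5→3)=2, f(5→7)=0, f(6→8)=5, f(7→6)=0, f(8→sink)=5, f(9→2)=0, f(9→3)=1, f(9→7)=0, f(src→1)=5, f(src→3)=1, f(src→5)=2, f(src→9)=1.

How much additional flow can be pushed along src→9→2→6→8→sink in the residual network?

Residual capacities along the path: src→9: 2, 9→2: 6, 2→6: 1, 6→8: 3, 8→sink: 2.
Minimum is 1.

1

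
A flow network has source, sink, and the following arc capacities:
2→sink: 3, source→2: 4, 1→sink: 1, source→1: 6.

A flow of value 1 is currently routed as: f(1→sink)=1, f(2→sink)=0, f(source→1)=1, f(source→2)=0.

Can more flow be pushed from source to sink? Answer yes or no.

Residual path source→2→sink has bottleneck 3 > 0.
Pushing 3 along it raises the flow to 4, so the given flow is not maximum.

Yes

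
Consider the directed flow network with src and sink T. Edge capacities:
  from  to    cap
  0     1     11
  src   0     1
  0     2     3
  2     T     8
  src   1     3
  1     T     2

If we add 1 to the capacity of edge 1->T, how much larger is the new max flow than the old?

1

Original max flow = 3.
After raising cap(1->T), augmenting paths through that edge carry 1 more unit.
New max flow = 4. Increase = 1.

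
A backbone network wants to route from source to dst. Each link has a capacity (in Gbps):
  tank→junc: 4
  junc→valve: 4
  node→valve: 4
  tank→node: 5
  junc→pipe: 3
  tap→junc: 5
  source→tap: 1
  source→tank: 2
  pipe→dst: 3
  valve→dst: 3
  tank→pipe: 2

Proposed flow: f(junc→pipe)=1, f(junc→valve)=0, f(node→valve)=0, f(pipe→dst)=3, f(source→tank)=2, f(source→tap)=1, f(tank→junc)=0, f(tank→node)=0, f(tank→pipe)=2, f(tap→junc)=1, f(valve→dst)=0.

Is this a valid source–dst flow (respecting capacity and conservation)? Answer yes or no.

Yes

Every edge has 0 ≤ f(e) ≤ cap(e).
At each intermediate node, inflow equals outflow.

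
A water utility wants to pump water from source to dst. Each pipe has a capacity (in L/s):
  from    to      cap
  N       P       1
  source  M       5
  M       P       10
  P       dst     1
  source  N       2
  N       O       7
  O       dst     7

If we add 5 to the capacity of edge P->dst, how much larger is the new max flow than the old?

4

Original max flow = 3.
After raising cap(P->dst), augmenting paths through that edge carry 4 more units.
New max flow = 7. Increase = 4.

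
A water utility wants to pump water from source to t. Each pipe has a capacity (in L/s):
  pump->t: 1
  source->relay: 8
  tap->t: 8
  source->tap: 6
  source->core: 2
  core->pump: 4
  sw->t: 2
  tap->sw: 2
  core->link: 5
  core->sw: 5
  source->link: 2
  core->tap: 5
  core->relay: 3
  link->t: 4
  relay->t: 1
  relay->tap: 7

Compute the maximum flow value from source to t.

Augment source->link->t: bottleneck 2. Total 2.
Augment source->relay->t: bottleneck 1. Total 3.
Augment source->tap->t: bottleneck 6. Total 9.
Augment source->core->link->t: bottleneck 2. Total 11.
Augment source->relay->tap->t: bottleneck 2. Total 13.
Augment source->relay->tap->sw->t: bottleneck 2. Total 15.
No augmenting path remains in the residual graph.

15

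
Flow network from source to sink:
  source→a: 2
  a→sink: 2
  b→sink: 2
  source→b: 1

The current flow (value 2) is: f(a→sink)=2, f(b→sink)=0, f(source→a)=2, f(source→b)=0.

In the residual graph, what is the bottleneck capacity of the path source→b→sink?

Residual capacities along the path: source→b: 1, b→sink: 2.
Minimum is 1.

1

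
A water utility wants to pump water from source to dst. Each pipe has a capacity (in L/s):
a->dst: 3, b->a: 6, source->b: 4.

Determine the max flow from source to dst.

3

Augment source->b->a->dst: bottleneck 3. Total 3.
No augmenting path remains in the residual graph.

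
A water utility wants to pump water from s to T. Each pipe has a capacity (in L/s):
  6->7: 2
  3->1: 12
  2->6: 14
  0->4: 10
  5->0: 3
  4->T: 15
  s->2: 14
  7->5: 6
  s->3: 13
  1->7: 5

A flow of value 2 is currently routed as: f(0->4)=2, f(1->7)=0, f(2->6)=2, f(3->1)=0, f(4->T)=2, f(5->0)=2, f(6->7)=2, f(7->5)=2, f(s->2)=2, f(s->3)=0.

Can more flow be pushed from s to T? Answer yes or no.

Residual path s->3->1->7->5->0->4->T has bottleneck 1 > 0.
Pushing 1 along it raises the flow to 3, so the given flow is not maximum.

Yes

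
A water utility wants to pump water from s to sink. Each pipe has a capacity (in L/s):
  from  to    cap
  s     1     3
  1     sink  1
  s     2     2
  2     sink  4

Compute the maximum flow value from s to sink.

Augment s->1->sink: bottleneck 1. Total 1.
Augment s->2->sink: bottleneck 2. Total 3.
No augmenting path remains in the residual graph.

3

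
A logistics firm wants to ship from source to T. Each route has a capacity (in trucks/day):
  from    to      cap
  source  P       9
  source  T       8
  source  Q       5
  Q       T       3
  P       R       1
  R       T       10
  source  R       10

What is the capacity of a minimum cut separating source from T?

Max flow = 21 (via 3 augmenting paths).
In the residual at optimum, the set reachable from source is {P, Q, R, source}.
Cut edges: source→T (cap 8), R→T (cap 10), Q→T (cap 3). Sum = 21.

21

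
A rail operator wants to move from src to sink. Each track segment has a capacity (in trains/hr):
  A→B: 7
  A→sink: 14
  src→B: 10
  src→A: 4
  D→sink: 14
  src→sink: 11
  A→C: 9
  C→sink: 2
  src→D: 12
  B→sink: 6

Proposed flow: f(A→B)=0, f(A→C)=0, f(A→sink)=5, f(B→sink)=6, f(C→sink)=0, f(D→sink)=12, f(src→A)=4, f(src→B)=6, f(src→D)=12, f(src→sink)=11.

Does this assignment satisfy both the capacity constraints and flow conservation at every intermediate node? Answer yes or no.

No

Conservation fails at A: inflow 4 ≠ outflow 5.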